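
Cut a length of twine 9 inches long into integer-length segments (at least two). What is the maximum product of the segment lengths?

27

Fill m[k] for k=2..9: at each k try every first piece i and multiply by the better of (k−i) uncut or m[k−i].
m[2] = 1·max(1,0) = 1·1 = 1
m[3] = 1·max(2,1) = 1·2 = 2
m[4] = 2·max(2,1) = 2·2 = 4
m[5] = 2·max(3,2) = 2·3 = 6
m[6] = 3·max(3,2) = 3·3 = 9
m[7] = 2·max(5,6) = 2·6 = 12
m[8] = 2·max(6,9) = 2·9 = 18
m[9] = 3·max(6,9) = 3·9 = 27
One optimal split: 3 + 3 + 3; product 3·3·3 = 27.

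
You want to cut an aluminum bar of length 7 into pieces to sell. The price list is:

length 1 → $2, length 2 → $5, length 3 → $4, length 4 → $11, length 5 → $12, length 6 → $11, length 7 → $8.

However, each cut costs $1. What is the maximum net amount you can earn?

Consider every possible first cut. v[k] is the best of p[i]+v[k−i] over all sellable i≤k, charging 1 whenever i<k.
v[1] = 2
v[2] = 5
v[3] = 6  (first piece 1, then v[2]=5)
v[4] = 11
v[5] = 12  (first piece 1, then v[4]=11)
v[6] = 15  (first piece 2, then v[4]=11)
v[7] = 16  (first piece 1, then v[6]=15)
One optimal plan: pieces 4 + 2 + 1 (2 cuts) → $18 − $2 = $16.

16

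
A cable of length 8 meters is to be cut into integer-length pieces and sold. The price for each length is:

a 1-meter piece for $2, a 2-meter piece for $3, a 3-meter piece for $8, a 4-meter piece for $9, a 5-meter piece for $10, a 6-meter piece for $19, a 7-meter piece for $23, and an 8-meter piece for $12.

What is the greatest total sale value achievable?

25

Build v[k] bottom-up: v[k] = max over allowed piece i of (p[i] + v[k−i]).
v[1] = 2
v[2] = max(2+2, 3+0) = 4
v[3] = max(2+4, 3+2, 8+0) = 8
v[4] = max(2+8, 3+4, 8+2, 9+0) = 10
v[5] = max(2+10, 3+8, 8+4, 9+2, 10+0) = 12
v[6] = max(2+12, 3+10, 8+8, 9+4, 10+2, 19+0) = 19
v[7] = max(2+19, 3+12, 8+10, …, 19+2, 23+0) = 23
v[8] = max(2+23, 3+19, 8+12, …, 23+2, 12+0) = 25
One optimal cutting: 7 + 1 → $23 + $2 = $25.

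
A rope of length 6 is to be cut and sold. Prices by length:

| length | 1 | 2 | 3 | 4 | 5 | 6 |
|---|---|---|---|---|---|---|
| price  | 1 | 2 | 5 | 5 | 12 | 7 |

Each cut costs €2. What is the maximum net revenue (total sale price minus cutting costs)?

Build net[k] bottom-up: net[k] = max over allowed piece i of (p[i] + net[k−i]) − 2 per cut.
net[1] = 1
net[2] = 2
net[3] = 5
net[4] = 5
net[5] = 12
net[6] = 11  (first piece 1, then net[5]=12)
One optimal plan: pieces 5 + 1 (1 cut) → €13 − €2 = €11.

11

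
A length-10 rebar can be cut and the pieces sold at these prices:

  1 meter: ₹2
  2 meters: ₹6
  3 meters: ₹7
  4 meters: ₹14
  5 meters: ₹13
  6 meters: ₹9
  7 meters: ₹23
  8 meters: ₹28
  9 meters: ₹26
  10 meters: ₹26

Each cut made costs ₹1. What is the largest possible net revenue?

33

Consider every possible first cut. v[k] is the best of p[i]+v[k−i] over all sellable i≤k, charging 1 whenever i<k.
v[1] = 2
v[2] = max(2+2-1, 6+0) = 6
v[3] = max(2+6-1, 6+2-1, 7+0) = 7
v[4] = max(2+7-1, 6+6-1, 7+2-1, 14+0) = 14
v[5] = max(2+14-1, 6+7-1, 7+6-1, 14+2-1, 13+0) = 15
v[6] = max(2+15-1, 6+14-1, 7+7-1, 14+6-1, 13+2-1, 9+0) = 19
v[7] = max(2+19-1, 6+15-1, 7+14-1, …, 9+2-1, 23+0) = 23
v[8] = max(2+23-1, 6+19-1, 7+15-1, …, 23+2-1, 28+0) = 28
v[9] = max(2+28-1, 6+23-1, 7+19-1, …, 28+2-1, 26+0) = 29
v[10] = max(2+29-1, 6+28-1, 7+23-1, …, 26+2-1, 26+0) = 33
One optimal plan: pieces 8 + 2 (1 cut) → ₹34 − ₹1 = ₹33.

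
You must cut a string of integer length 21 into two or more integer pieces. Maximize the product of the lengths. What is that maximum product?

2187

Let prod[k] be the best product for length k (with at least one cut). For each first piece i, the rest contributes max(k−i, prod[k−i]).
prod[2] = 1×max(1,0) = 1×1 = 1
prod[3] = max(1×2, 2×1) = 2
prod[4] = max(1×3, 2×2, 3×1) = 4
prod[5] = max(1×4, 2×3, 3×2, 4×1) = 6
prod[6] = max(1×6, 2×4, 3×3, 4×2, 5×1) = 9
prod[7] = max(1×9, 2×6, 3×4, 4×3, 5×2, 6×1) = 12
prod[8] = max(1×12, 2×9, 3×6, …, 6×2, 7×1) = 18
prod[9] = max(1×18, 2×12, 3×9, …, 7×2, 8×1) = 27
prod[10] = max(1×27, 2×18, 3×12, …, 8×2, 9×1) = 36
prod[11] = max(1×36, 2×27, 3×18, …, 9×2, 10×1) = 54
prod[12] = max(1×54, 2×36, 3×27, …, 10×2, 11×1) = 81
prod[13] = max(1×81, 2×54, 3×36, …, 11×2, 12×1) = 108
prod[14] = max(1×108, 2×81, 3×54, …, 12×2, 13×1) = 162
prod[15] = max(1×162, 2×108, 3×81, …, 13×2, 14×1) = 243
prod[16] = max(1×243, 2×162, 3×108, …, 14×2, 15×1) = 324
prod[17] = max(1×324, 2×243, 3×162, …, 15×2, 16×1) = 486
prod[18] = max(1×486, 2×324, 3×243, …, 16×2, 17×1) = 729
prod[19] = max(1×729, 2×486, 3×324, …, 17×2, 18×1) = 972
prod[20] = max(1×972, 2×729, 3×486, …, 18×2, 19×1) = 1458
prod[21] = max(1×1458, 2×972, 3×729, …, 19×2, 20×1) = 2187
One optimal split: 3 + 3 + 3 + 3 + 3 + 3 + 3; product 3×3×3×3×3×3×3 = 2187.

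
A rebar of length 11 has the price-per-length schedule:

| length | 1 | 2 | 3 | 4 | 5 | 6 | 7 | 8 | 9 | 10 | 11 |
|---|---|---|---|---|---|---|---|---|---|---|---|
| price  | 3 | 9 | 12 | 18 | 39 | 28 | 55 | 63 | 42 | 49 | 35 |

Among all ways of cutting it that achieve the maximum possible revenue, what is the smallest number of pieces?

Consider every possible first cut. r[k] is the best of p[i]+r[k−i] over all sellable i≤k.
r[1] = 3
r[2] = max(3+3, 9+0) = 9
r[3] = max(3+9, 9+3, 12+0) = 12
r[4] = max(3+12, 9+9, 12+3, 18+0) = 18
r[5] = max(3+18, 9+12, 12+9, 18+3, 39+0) = 39
r[6] = max(3+39, 9+18, 12+12, 18+9, 39+3, 28+0) = 42
r[7] = max(3+42, 9+39, 12+18, …, 28+3, 55+0) = 55
r[8] = max(3+55, 9+42, 12+39, …, 55+3, 63+0) = 63
r[9] = max(3+63, 9+55, 12+42, …, 63+3, 42+0) = 66
r[10] = max(3+66, 9+63, 12+55, …, 42+3, 49+0) = 78
r[11] = max(3+78, 9+66, 12+63, …, 49+3, 35+0) = 81
Maximum revenue is ₹81.
Now minimize piece count subject to staying optimal: for each k, pieces[k] = 1 + min over i with p[i]+r[k−i]=r[k] of pieces[k−i].
pieces[8] = 1
pieces[9] = 2
pieces[10] = 2
pieces[11] = 3

3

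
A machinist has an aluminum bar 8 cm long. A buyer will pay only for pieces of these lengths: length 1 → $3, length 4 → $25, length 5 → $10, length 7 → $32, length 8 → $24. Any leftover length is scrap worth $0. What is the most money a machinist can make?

Consider every possible first cut. r[k] is the best of p[i]+r[k−i] over all sellable i≤k.
r[1] = 3
r[2] = 6  (first piece 1, then r[1]=3)
r[3] = 9  (first piece 1, then r[2]=6)
r[4] = 25
r[5] = 28  (first piece 1, then r[4]=25)
r[6] = 31  (first piece 1, then r[5]=28)
r[7] = 34  (first piece 1, then r[6]=31)
r[8] = 50  (first piece 4, then r[4]=25)
One optimal cutting: 4 + 4 → $50.

50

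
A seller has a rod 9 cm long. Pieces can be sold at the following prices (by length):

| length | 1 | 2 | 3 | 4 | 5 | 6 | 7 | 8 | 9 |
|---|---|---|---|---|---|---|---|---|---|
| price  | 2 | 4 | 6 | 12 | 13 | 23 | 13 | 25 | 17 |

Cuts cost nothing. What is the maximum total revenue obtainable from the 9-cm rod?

Build v[k] bottom-up: v[k] = max over allowed piece i of (p[i] + v[k−i]).
v[1] = 2
v[2] = max(2+2, 4+0) = 4
v[3] = max(2+4, 4+2, 6+0) = 6
v[4] = max(2+6, 4+4, 6+2, 12+0) = 12
v[5] = max(2+12, 4+6, 6+4, 12+2, 13+0) = 14
v[6] = max(2+14, 4+12, 6+6, 12+4, 13+2, 23+0) = 23
v[7] = max(2+23, 4+14, 6+12, …, 23+2, 13+0) = 25
v[8] = max(2+25, 4+23, 6+14, …, 13+2, 25+0) = 27
v[9] = max(2+27, 4+25, 6+23, …, 25+2, 17+0) = 29
One optimal cutting: 6 + 1 + 1 + 1 → 23 + 2 + 2 + 2 = 29.

29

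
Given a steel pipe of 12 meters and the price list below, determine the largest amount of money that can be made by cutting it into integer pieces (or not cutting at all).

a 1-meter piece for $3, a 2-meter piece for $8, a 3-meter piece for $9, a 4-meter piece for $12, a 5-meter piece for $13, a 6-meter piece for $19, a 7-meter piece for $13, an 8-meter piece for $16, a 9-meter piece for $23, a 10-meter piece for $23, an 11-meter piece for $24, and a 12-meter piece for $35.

Let R[k] be the best obtainable value from length k. For each k, try every first piece i and keep the best of price[i] + R[k−i].
R[1] = 3
R[2] = 8
R[3] = 11  (first piece 1, then R[2]=8)
R[4] = 16  (first piece 2, then R[2]=8)
R[5] = 19  (first piece 1, then R[4]=16)
R[6] = 24  (first piece 2, then R[4]=16)
R[7] = 27  (first piece 1, then R[6]=24)
R[8] = 32  (first piece 2, then R[6]=24)
R[9] = 35  (first piece 1, then R[8]=32)
R[10] = 40  (first piece 2, then R[8]=32)
R[11] = 43  (first piece 1, then R[10]=40)
R[12] = 48  (first piece 2, then R[10]=40)
One optimal cutting: 2 + 2 + 2 + 2 + 2 + 2 → $8 + $8 + $8 + $8 + $8 + $8 = $48.

48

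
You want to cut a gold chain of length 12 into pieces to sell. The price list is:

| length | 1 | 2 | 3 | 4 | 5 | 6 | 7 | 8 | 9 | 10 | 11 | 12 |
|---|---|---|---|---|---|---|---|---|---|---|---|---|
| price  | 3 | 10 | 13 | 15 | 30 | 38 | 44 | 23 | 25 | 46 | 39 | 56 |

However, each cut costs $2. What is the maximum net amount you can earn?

74

Let r[k] be the best obtainable value from length k. For each k, try every first piece i and keep the best of price[i] + r[k−i] minus the 2 cut fee when i<k.
r[1] = 3
r[2] = 10
r[3] = 13
r[4] = 18  (first piece 2, then r[2]=10)
r[5] = 30
r[6] = 38
r[7] = 44
r[8] = 46  (first piece 2, then r[6]=38)
r[9] = 52  (first piece 2, then r[7]=44)
r[10] = 58  (first piece 5, then r[5]=30)
r[11] = 66  (first piece 5, then r[6]=38)
r[12] = 74  (first piece 6, then r[6]=38)
One optimal plan: pieces 6 + 6 (1 cut) → $76 − $2 = $74.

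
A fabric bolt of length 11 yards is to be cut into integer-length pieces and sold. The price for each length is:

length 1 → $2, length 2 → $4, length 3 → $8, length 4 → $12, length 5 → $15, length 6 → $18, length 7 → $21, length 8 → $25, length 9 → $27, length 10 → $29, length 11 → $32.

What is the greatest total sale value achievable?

Let R[k] be the best obtainable value from length k. For each k, try every first piece i and keep the best of price[i] + R[k−i].
R[1] = 2
R[2] = max(2+2, 4+0) = 4
R[3] = max(2+4, 4+2, 8+0) = 8
R[4] = max(2+8, 4+4, 8+2, 12+0) = 12
R[5] = max(2+12, 4+8, 8+4, 12+2, 15+0) = 15
R[6] = max(2+15, 4+12, 8+8, 12+4, 15+2, 18+0) = 18
R[7] = max(2+18, 4+15, 8+12, …, 18+2, 21+0) = 21
R[8] = max(2+21, 4+18, 8+15, …, 21+2, 25+0) = 25
R[9] = max(2+25, 4+21, 8+18, …, 25+2, 27+0) = 27
R[10] = max(2+27, 4+25, 8+21, …, 27+2, 29+0) = 30
R[11] = max(2+30, 4+27, 8+25, …, 29+2, 32+0) = 33
One optimal cutting: 8 + 3 → $25 + $8 = $33.

33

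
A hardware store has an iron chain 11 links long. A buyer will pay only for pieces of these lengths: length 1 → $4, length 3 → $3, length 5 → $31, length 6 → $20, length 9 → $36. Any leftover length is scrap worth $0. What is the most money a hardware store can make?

Consider every possible first cut. f[k] is the best of p[i]+f[k−i] over all sellable i≤k.
f[1] = 4
f[2] = 8  (first piece 1, then f[1]=4)
f[3] = max(4+8, 3+0) = 12
f[4] = max(4+12, 3+4) = 16
f[5] = max(4+16, 3+8, 31+0) = 31
f[6] = max(4+31, 3+12, 31+4, 20+0) = 35
f[7] = max(4+35, 3+16, 31+8, 20+4) = 39
f[8] = max(4+39, 3+31, 31+12, 20+8) = 43
f[9] = max(4+43, 3+35, 31+16, 20+12, 36+0) = 47
f[10] = max(4+47, 3+39, 31+31, 20+16, 36+4) = 62
f[11] = max(4+62, 3+43, 31+35, 20+31, 36+8) = 66
One optimal cutting: 5 + 5 + 1 → $66.

66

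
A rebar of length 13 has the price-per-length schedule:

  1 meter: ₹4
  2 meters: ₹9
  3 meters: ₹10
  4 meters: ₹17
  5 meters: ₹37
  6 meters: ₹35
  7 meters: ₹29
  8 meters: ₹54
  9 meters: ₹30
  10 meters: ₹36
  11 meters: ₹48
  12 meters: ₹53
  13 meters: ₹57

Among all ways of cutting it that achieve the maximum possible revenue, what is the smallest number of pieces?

Build r[k] bottom-up: r[k] = max over allowed piece i of (p[i] + r[k−i]).
r[1] = 4
r[2] = max(4+4, 9+0) = 9
r[3] = max(4+9, 9+4, 10+0) = 13
r[4] = max(4+13, 9+9, 10+4, 17+0) = 18
r[5] = max(4+18, 9+13, 10+9, 17+4, 37+0) = 37
r[6] = max(4+37, 9+18, 10+13, 17+9, 37+4, 35+0) = 41
r[7] = max(4+41, 9+37, 10+18, …, 35+4, 29+0) = 46
r[8] = max(4+46, 9+41, 10+37, …, 29+4, 54+0) = 54
r[9] = max(4+54, 9+46, 10+41, …, 54+4, 30+0) = 58
r[10] = max(4+58, 9+54, 10+46, …, 30+4, 36+0) = 74
r[11] = max(4+74, 9+58, 10+54, …, 36+4, 48+0) = 78
r[12] = max(4+78, 9+74, 10+58, …, 48+4, 53+0) = 83
r[13] = max(4+83, 9+78, 10+74, …, 53+4, 57+0) = 91
Maximum revenue is ₹91.
Now minimize piece count subject to staying optimal: for each k, pieces[k] = 1 + min over i with p[i]+r[k−i]=r[k] of pieces[k−i].
pieces[10] = 2
pieces[11] = 3
pieces[12] = 3
pieces[13] = 2

2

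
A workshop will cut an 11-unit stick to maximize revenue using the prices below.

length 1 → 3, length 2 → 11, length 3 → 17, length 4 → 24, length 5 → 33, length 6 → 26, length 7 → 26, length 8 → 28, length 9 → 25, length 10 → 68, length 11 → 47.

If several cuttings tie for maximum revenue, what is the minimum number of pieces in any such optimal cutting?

Consider every possible first cut. r[k] is the best of p[i]+r[k−i] over all sellable i≤k.
r[1] = 3
r[2] = max(3+3, 11+0) = 11
r[3] = max(3+11, 11+3, 17+0) = 17
r[4] = max(3+17, 11+11, 17+3, 24+0) = 24
r[5] = max(3+24, 11+17, 17+11, 24+3, 33+0) = 33
r[6] = max(3+33, 11+24, 17+17, 24+11, 33+3, 26+0) = 36
r[7] = max(3+36, 11+33, 17+24, …, 26+3, 26+0) = 44
r[8] = max(3+44, 11+36, 17+33, …, 26+3, 28+0) = 50
r[9] = max(3+50, 11+44, 17+36, …, 28+3, 25+0) = 57
r[10] = max(3+57, 11+50, 17+44, …, 25+3, 68+0) = 68
r[11] = max(3+68, 11+57, 17+50, …, 68+3, 47+0) = 71
Maximum revenue is 71.
Now minimize piece count subject to staying optimal: for each k, pieces[k] = 1 + min over i with p[i]+r[k−i]=r[k] of pieces[k−i].
pieces[8] = 2
pieces[9] = 2
pieces[10] = 1
pieces[11] = 2

2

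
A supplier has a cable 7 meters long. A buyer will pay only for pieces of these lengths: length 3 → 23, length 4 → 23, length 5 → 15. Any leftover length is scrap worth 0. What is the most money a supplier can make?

Consider every possible first cut. r[k] is the best of p[i]+r[k−i] over all sellable i≤k.
r[1] = 0
r[2] = 0
r[3] = 23
r[4] = max(23+0, 23+0) = 23
r[5] = max(23+0, 23+0, 15+0) = 23
r[6] = max(23+23, 23+0, 15+0) = 46
r[7] = max(23+23, 23+23, 15+0) = 46
One optimal cutting: pieces 3 + 3 with 1 meter of scrap → 46.

46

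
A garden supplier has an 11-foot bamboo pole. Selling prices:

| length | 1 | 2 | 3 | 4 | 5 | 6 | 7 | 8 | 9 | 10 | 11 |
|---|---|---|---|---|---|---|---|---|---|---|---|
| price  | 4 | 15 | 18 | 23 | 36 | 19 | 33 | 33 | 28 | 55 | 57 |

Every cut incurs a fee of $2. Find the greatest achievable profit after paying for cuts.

Consider every possible first cut. r[k] is the best of p[i]+r[k−i] over all sellable i≤k, charging 2 whenever i<k.
r[1] = 4
r[2] = 15
r[3] = 18
r[4] = 28  (first piece 2, then r[2]=15)
r[5] = 36
r[6] = 41  (first piece 2, then r[4]=28)
r[7] = 49  (first piece 2, then r[5]=36)
r[8] = 54  (first piece 2, then r[6]=41)
r[9] = 62  (first piece 2, then r[7]=49)
r[10] = 70  (first piece 5, then r[5]=36)
r[11] = 75  (first piece 2, then r[9]=62)
One optimal plan: pieces 5 + 2 + 2 + 2 (3 cuts) → $81 − $6 = $75.

75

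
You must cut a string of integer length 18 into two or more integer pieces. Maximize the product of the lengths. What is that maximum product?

Let P[k] be the best product for length k (with at least one cut). For each first piece i, the rest contributes max(k−i, P[k−i]).
P[2] = 1*max(1,0) = 1*1 = 1
P[3] = 1*max(2,1) = 1*2 = 2
P[4] = 2*max(2,1) = 2*2 = 4
P[5] = 2*max(3,2) = 2*3 = 6
P[6] = 3*max(3,2) = 3*3 = 9
P[7] = 2*max(5,6) = 2*6 = 12
P[8] = 2*max(6,9) = 2*9 = 18
P[9] = 3*max(6,9) = 3*9 = 27
P[10] = 2*max(8,18) = 2*18 = 36
P[11] = 2*max(9,27) = 2*27 = 54
P[12] = 3*max(9,27) = 3*27 = 81
P[13] = 2*max(11,54) = 2*54 = 108
P[14] = 2*max(12,81) = 2*81 = 162
P[15] = 3*max(12,81) = 3*81 = 243
P[16] = 2*max(14,162) = 2*162 = 324
P[17] = 2*max(15,243) = 2*243 = 486
P[18] = 3*max(15,243) = 3*243 = 729
One optimal split: 3 + 3 + 3 + 3 + 3 + 3; product 3*3*3*3*3*3 = 729.

729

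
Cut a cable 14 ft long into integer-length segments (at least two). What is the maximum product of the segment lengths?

162

Define g[k] = max over 1≤i<k of i · max(k−i, g[k−i]); the inner max lets the remainder stay uncut if that's better.
Small cases: g[2]=1, g[3]=2, g[4]=4, g[5]=6, g[6]=9, g[7]=12.
g[8] = 2×max(6,9) = 2×9 = 18
g[9] = 3×max(6,9) = 3×9 = 27
g[10] = 2×max(8,18) = 2×18 = 36
g[11] = 2×max(9,27) = 2×27 = 54
g[12] = 3×max(9,27) = 3×27 = 81
g[13] = 2×max(11,54) = 2×54 = 108
g[14] = 2×max(12,81) = 2×81 = 162
One optimal split: 3 + 3 + 3 + 3 + 2; product 3×3×3×3×2 = 162.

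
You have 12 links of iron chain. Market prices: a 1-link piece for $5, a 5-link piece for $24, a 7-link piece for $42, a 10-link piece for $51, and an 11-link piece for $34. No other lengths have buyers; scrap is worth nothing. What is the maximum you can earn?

Build f[k] bottom-up: f[k] = max over allowed piece i of (p[i] + f[k−i]).
f[1] = 5
f[2] = 10  (first piece 1, then f[1]=5)
f[3] = 15  (first piece 1, then f[2]=10)
f[4] = 20  (first piece 1, then f[3]=15)
f[5] = max(5+20, 24+0) = 25
f[6] = max(5+25, 24+5) = 30
f[7] = max(5+30, 24+10, 42+0) = 42
f[8] = max(5+42, 24+15, 42+5) = 47
f[9] = max(5+47, 24+20, 42+10) = 52
f[10] = max(5+52, 24+25, 42+15, 51+0) = 57
f[11] = max(5+57, 24+30, 42+20, 51+5, 34+0) = 62
f[12] = max(5+62, 24+42, 42+25, 51+10, 34+5) = 67
One optimal cutting: 7 + 1 + 1 + 1 + 1 + 1 → $67.

67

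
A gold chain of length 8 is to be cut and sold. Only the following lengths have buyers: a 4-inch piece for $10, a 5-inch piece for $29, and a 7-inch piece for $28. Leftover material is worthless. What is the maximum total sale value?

Let f[k] be the best obtainable value from length k. For each k, try every first piece i and keep the best of price[i] + f[k−i].
f[1] = 0
f[2] = 0
f[3] = 0
f[4] = 10
f[5] = max(10+0, 29+0) = 29
f[6] = max(10+0, 29+0) = 29
f[7] = max(10+0, 29+0, 28+0) = 29
f[8] = max(10+10, 29+0, 28+0) = 29
One optimal cutting: pieces 5 with 3 inches of scrap → $29.

29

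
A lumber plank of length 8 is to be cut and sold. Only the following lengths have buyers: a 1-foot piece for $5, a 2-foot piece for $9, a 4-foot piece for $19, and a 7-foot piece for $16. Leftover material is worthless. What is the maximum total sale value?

Let best[k] be the best obtainable value from length k. For each k, try every first piece i and keep the best of price[i] + best[k−i].
best[1] = 5
best[2] = max(5+5, 9+0) = 10
best[3] = max(5+10, 9+5) = 15
best[4] = max(5+15, 9+10, 19+0) = 20
best[5] = max(5+20, 9+15, 19+5) = 25
best[6] = max(5+25, 9+20, 19+10) = 30
best[7] = max(5+30, 9+25, 19+15, 16+0) = 35
best[8] = max(5+35, 9+30, 19+20, 16+5) = 40
One optimal cutting: 1 + 1 + 1 + 1 + 1 + 1 + 1 + 1 → $40.

40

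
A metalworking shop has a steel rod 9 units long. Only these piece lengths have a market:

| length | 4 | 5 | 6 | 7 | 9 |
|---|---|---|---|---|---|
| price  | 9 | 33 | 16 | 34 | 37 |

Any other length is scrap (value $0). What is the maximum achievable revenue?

42

Build best[k] bottom-up: best[k] = max over allowed piece i of (p[i] + best[k−i]).
best[1] = 0
best[2] = 0
best[3] = 0
best[4] = 9
best[5] = 33
best[6] = 33
best[7] = 34
best[8] = 34
best[9] = 42  (first piece 4, then best[5]=33)
One optimal cutting: 5 + 4 → $42.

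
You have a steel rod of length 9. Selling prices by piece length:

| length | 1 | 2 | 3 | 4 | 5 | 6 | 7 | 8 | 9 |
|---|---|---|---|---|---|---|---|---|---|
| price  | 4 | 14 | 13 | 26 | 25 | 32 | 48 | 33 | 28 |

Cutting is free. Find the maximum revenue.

62

Consider every possible first cut. R[k] is the best of p[i]+R[k−i] over all sellable i≤k.
R[1] = 4
R[2] = max(4+4, 14+0) = 14
R[3] = max(4+14, 14+4, 13+0) = 18
R[4] = max(4+18, 14+14, 13+4, 26+0) = 28
R[5] = max(4+28, 14+18, 13+14, 26+4, 25+0) = 32
R[6] = max(4+32, 14+28, 13+18, 26+14, 25+4, 32+0) = 42
R[7] = max(4+42, 14+32, 13+28, …, 32+4, 48+0) = 48
R[8] = max(4+48, 14+42, 13+32, …, 48+4, 33+0) = 56
R[9] = max(4+56, 14+48, 13+42, …, 33+4, 28+0) = 62
One optimal cutting: 7 + 2 → $48 + $14 = $62.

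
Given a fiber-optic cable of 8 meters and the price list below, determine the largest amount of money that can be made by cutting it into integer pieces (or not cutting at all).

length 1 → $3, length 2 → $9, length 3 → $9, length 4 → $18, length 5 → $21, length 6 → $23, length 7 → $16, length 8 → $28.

36

Let R[k] be the best obtainable value from length k. For each k, try every first piece i and keep the best of price[i] + R[k−i].
R[1] = 3
R[2] = 9
R[3] = 12  (first piece 1, then R[2]=9)
R[4] = 18  (first piece 2, then R[2]=9)
R[5] = 21  (first piece 1, then R[4]=18)
R[6] = 27  (first piece 2, then R[4]=18)
R[7] = 30  (first piece 1, then R[6]=27)
R[8] = 36  (first piece 2, then R[6]=27)
One optimal cutting: 2 + 2 + 2 + 2 → $9 + $9 + $9 + $9 = $36.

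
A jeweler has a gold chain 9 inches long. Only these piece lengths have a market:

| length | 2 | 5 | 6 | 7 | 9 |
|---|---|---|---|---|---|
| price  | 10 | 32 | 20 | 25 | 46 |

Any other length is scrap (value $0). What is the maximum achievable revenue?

52

Build best[k] bottom-up: best[k] = max over allowed piece i of (p[i] + best[k−i]).
best[1] = 0
best[2] = 10
best[3] = 10
best[4] = 20  (first piece 2, then best[2]=10)
best[5] = max(10+10, 32+0) = 32
best[6] = max(10+20, 32+0, 20+0) = 32
best[7] = max(10+32, 32+10, 20+0, 25+0) = 42
best[8] = max(10+32, 32+10, 20+10, 25+0) = 42
best[9] = max(10+42, 32+20, 20+10, 25+10, 46+0) = 52
One optimal cutting: 5 + 2 + 2 → $52.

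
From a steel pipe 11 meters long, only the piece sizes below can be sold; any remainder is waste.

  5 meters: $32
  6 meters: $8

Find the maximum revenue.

Let best[k] be the best obtainable value from length k. For each k, try every first piece i and keep the best of price[i] + best[k−i].
best[1] = 0
best[2] = 0
best[3] = 0
best[4] = 0
best[5] = 32
best[6] = 32
best[7] = 32
best[8] = 32
best[9] = 32
best[10] = 64  (first piece 5, then best[5]=32)
best[11] = 64
One optimal cutting: pieces 5 + 5 with 1 meter of scrap → $64.

64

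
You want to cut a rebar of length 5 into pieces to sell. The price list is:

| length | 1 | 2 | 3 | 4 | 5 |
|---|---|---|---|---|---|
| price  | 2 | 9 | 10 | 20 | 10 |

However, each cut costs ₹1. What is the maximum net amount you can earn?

Consider every possible first cut. net[k] is the best of p[i]+net[k−i] over all sellable i≤k, charging 1 whenever i<k.
net[1] = 2
net[2] = max(2+2-1, 9+0) = 9
net[3] = max(2+9-1, 9+2-1, 10+0) = 10
net[4] = max(2+10-1, 9+9-1, 10+2-1, 20+0) = 20
net[5] = max(2+20-1, 9+10-1, 10+9-1, 20+2-1, 10+0) = 21
One optimal plan: pieces 4 + 1 (1 cut) → ₹22 − ₹1 = ₹21.

21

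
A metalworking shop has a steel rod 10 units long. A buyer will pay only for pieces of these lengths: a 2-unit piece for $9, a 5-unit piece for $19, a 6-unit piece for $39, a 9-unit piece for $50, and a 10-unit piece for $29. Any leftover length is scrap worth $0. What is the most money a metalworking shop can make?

Build best[k] bottom-up: best[k] = max over allowed piece i of (p[i] + best[k−i]).
best[1] = 0
best[2] = 9
best[3] = 9
best[4] = 18  (first piece 2, then best[2]=9)
best[5] = 19
best[6] = 39
best[7] = 39
best[8] = 48  (first piece 2, then best[6]=39)
best[9] = 50
best[10] = 57  (first piece 2, then best[8]=48)
One optimal cutting: 6 + 2 + 2 → $57.

57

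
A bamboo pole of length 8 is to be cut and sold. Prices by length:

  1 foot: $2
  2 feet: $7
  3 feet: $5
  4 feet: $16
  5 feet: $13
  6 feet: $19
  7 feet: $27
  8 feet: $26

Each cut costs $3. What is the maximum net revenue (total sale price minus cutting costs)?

Build r[k] bottom-up: r[k] = max over allowed piece i of (p[i] + r[k−i]) − 3 per cut.
r[1] = 2
r[2] = max(2+2-3, 7+0) = 7
r[3] = max(2+7-3, 7+2-3, 5+0) = 6
r[4] = max(2+6-3, 7+7-3, 5+2-3, 16+0) = 16
r[5] = max(2+16-3, 7+6-3, 5+7-3, 16+2-3, 13+0) = 15
r[6] = max(2+15-3, 7+16-3, 5+6-3, 16+7-3, 13+2-3, 19+0) = 20
r[7] = max(2+20-3, 7+15-3, 5+16-3, …, 19+2-3, 27+0) = 27
r[8] = max(2+27-3, 7+20-3, 5+15-3, …, 27+2-3, 26+0) = 29
One optimal plan: pieces 4 + 4 (1 cut) → $32 − $3 = $29.

29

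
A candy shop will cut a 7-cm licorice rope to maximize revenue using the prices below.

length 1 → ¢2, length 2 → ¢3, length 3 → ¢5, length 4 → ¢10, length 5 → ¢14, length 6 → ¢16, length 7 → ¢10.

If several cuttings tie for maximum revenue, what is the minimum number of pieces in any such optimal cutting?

Consider every possible first cut. r[k] is the best of p[i]+r[k−i] over all sellable i≤k.
r[1] = 2
r[2] = 4  (first piece 1, then r[1]=2)
r[3] = 6  (first piece 1, then r[2]=4)
r[4] = 10
r[5] = 14
r[6] = 16  (first piece 1, then r[5]=14)
r[7] = 18  (first piece 1, then r[6]=16)
Maximum revenue is ¢18.
Now minimize piece count subject to staying optimal: for each k, pieces[k] = 1 + min over i with p[i]+r[k−i]=r[k] of pieces[k−i].
pieces[4] = 1
pieces[5] = 1
pieces[6] = 1
pieces[7] = 2

2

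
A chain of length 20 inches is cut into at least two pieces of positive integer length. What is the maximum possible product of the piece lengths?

Define P[k] = max over 1≤i<k of i · max(k−i, P[k−i]); the inner max lets the remainder stay uncut if that's better.
P[2] = 1*max(1,0) = 1*1 = 1
P[3] = max(1*2, 2*1) = 2
P[4] = max(1*3, 2*2, 3*1) = 4
P[5] = max(1*4, 2*3, 3*2, 4*1) = 6
P[6] = max(1*6, 2*4, 3*3, 4*2, 5*1) = 9
P[7] = max(1*9, 2*6, 3*4, 4*3, 5*2, 6*1) = 12
P[8] = max(1*12, 2*9, 3*6, …, 6*2, 7*1) = 18
P[9] = max(1*18, 2*12, 3*9, …, 7*2, 8*1) = 27
P[10] = max(1*27, 2*18, 3*12, …, 8*2, 9*1) = 36
P[11] = max(1*36, 2*27, 3*18, …, 9*2, 10*1) = 54
P[12] = max(1*54, 2*36, 3*27, …, 10*2, 11*1) = 81
P[13] = max(1*81, 2*54, 3*36, …, 11*2, 12*1) = 108
P[14] = max(1*108, 2*81, 3*54, …, 12*2, 13*1) = 162
P[15] = max(1*162, 2*108, 3*81, …, 13*2, 14*1) = 243
P[16] = max(1*243, 2*162, 3*108, …, 14*2, 15*1) = 324
P[17] = max(1*324, 2*243, 3*162, …, 15*2, 16*1) = 486
P[18] = max(1*486, 2*324, 3*243, …, 16*2, 17*1) = 729
P[19] = max(1*729, 2*486, 3*324, …, 17*2, 18*1) = 972
P[20] = max(1*972, 2*729, 3*486, …, 18*2, 19*1) = 1458
One optimal split: 3 + 3 + 3 + 3 + 3 + 3 + 2; product 3*3*3*3*3*3*2 = 1458.

1458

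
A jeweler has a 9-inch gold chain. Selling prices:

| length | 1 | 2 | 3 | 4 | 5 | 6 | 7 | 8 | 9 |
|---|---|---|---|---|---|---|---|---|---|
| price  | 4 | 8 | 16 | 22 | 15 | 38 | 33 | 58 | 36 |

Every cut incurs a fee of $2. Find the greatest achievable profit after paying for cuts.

Let v[k] be the best obtainable value from length k. For each k, try every first piece i and keep the best of price[i] + v[k−i] minus the 2 cut fee when i<k.
v[1] = 4
v[2] = 8
v[3] = 16
v[4] = 22
v[5] = 24  (first piece 1, then v[4]=22)
v[6] = 38
v[7] = 40  (first piece 1, then v[6]=38)
v[8] = 58
v[9] = 60  (first piece 1, then v[8]=58)
One optimal plan: pieces 8 + 1 (1 cut) → $62 − $2 = $60.

60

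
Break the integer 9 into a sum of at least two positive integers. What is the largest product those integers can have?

Define prod[k] = max over 1≤i<k of i · max(k−i, prod[k−i]); the inner max lets the remainder stay uncut if that's better.
prod[2] = 1*max(1,0) = 1*1 = 1
prod[3] = max(1*2, 2*1) = 2
prod[4] = max(1*3, 2*2, 3*1) = 4
prod[5] = max(1*4, 2*3, 3*2, 4*1) = 6
prod[6] = max(1*6, 2*4, 3*3, 4*2, 5*1) = 9
prod[7] = max(1*9, 2*6, 3*4, 4*3, 5*2, 6*1) = 12
prod[8] = max(1*12, 2*9, 3*6, …, 6*2, 7*1) = 18
prod[9] = max(1*18, 2*12, 3*9, …, 7*2, 8*1) = 27
One optimal split: 3 + 3 + 3; product 3*3*3 = 27.

27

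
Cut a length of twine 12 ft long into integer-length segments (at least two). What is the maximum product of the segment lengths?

Let g[k] be the best product for length k (with at least one cut). For each first piece i, the rest contributes max(k−i, g[k−i]).
Small cases: g[2]=1, g[3]=2, g[4]=4, g[5]=6, g[6]=9, g[7]=12.
g[8] = max(1×12, 2×9, 3×6, …, 6×2, 7×1) = 18
g[9] = max(1×18, 2×12, 3×9, …, 7×2, 8×1) = 27
g[10] = max(1×27, 2×18, 3×12, …, 8×2, 9×1) = 36
g[11] = max(1×36, 2×27, 3×18, …, 9×2, 10×1) = 54
g[12] = max(1×54, 2×36, 3×27, …, 10×2, 11×1) = 81
One optimal split: 3 + 3 + 3 + 3; product 3×3×3×3 = 81.

81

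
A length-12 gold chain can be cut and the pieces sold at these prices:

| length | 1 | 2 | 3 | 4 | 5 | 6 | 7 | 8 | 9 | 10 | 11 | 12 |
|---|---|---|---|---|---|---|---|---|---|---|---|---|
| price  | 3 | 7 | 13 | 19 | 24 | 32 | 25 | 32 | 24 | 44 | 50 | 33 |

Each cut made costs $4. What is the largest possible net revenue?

60

Let r[k] be the best obtainable value from length k. For each k, try every first piece i and keep the best of price[i] + r[k−i] minus the 4 cut fee when i<k.
r[1] = 3
r[2] = max(3+3-4, 7+0) = 7
r[3] = max(3+7-4, 7+3-4, 13+0) = 13
r[4] = max(3+13-4, 7+7-4, 13+3-4, 19+0) = 19
r[5] = max(3+19-4, 7+13-4, 13+7-4, 19+3-4, 24+0) = 24
r[6] = max(3+24-4, 7+19-4, 13+13-4, 19+7-4, 24+3-4, 32+0) = 32
r[7] = max(3+32-4, 7+24-4, 13+19-4, …, 32+3-4, 25+0) = 31
r[8] = max(3+31-4, 7+32-4, 13+24-4, …, 25+3-4, 32+0) = 35
r[9] = max(3+35-4, 7+31-4, 13+32-4, …, 32+3-4, 24+0) = 41
r[10] = max(3+41-4, 7+35-4, 13+31-4, …, 24+3-4, 44+0) = 47
r[11] = max(3+47-4, 7+41-4, 13+35-4, …, 44+3-4, 50+0) = 52
r[12] = max(3+52-4, 7+47-4, 13+41-4, …, 50+3-4, 33+0) = 60
One optimal plan: pieces 6 + 6 (1 cut) → $64 − $4 = $60.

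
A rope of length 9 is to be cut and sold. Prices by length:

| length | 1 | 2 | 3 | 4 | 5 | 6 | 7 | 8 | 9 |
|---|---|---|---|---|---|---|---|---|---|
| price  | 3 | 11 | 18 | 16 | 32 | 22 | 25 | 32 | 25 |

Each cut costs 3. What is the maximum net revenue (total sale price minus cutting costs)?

48

Build v[k] bottom-up: v[k] = max over allowed piece i of (p[i] + v[k−i]) − 3 per cut.
v[1] = 3
v[2] = 11
v[3] = 18
v[4] = 19  (first piece 2, then v[2]=11)
v[5] = 32
v[6] = 33  (first piece 3, then v[3]=18)
v[7] = 40  (first piece 2, then v[5]=32)
v[8] = 47  (first piece 3, then v[5]=32)
v[9] = 48  (first piece 2, then v[7]=40)
One optimal plan: pieces 5 + 2 + 2 (2 cuts) → 54 − 6 = 48.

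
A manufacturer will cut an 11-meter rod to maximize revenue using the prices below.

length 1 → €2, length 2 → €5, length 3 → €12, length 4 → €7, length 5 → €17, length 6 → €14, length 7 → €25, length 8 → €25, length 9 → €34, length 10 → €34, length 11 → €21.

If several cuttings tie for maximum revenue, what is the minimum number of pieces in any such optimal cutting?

Build r[k] bottom-up: r[k] = max over allowed piece i of (p[i] + r[k−i]).
r[1] = 2
r[2] = max(2+2, 5+0) = 5
r[3] = max(2+5, 5+2, 12+0) = 12
r[4] = max(2+12, 5+5, 12+2, 7+0) = 14
r[5] = max(2+14, 5+12, 12+5, 7+2, 17+0) = 17
r[6] = max(2+17, 5+14, 12+12, 7+5, 17+2, 14+0) = 24
r[7] = max(2+24, 5+17, 12+14, …, 14+2, 25+0) = 26
r[8] = max(2+26, 5+24, 12+17, …, 25+2, 25+0) = 29
r[9] = max(2+29, 5+26, 12+24, …, 25+2, 34+0) = 36
r[10] = max(2+36, 5+29, 12+26, …, 34+2, 34+0) = 38
r[11] = max(2+38, 5+36, 12+29, …, 34+2, 21+0) = 41
Maximum revenue is €41.
Now minimize piece count subject to staying optimal: for each k, pieces[k] = 1 + min over i with p[i]+r[k−i]=r[k] of pieces[k−i].
pieces[8] = 2
pieces[9] = 3
pieces[10] = 4
pieces[11] = 3

3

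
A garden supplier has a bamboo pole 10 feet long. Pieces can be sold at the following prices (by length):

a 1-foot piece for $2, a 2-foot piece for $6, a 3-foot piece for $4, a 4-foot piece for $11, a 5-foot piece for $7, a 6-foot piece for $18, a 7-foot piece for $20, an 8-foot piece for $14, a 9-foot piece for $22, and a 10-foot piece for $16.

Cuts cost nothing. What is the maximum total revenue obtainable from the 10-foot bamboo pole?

Consider every possible first cut. R[k] is the best of p[i]+R[k−i] over all sellable i≤k.
R[1] = 2
R[2] = 6
R[3] = 8  (first piece 1, then R[2]=6)
R[4] = 12  (first piece 2, then R[2]=6)
R[5] = 14  (first piece 1, then R[4]=12)
R[6] = 18  (first piece 2, then R[4]=12)
R[7] = 20  (first piece 1, then R[6]=18)
R[8] = 24  (first piece 2, then R[6]=18)
R[9] = 26  (first piece 1, then R[8]=24)
R[10] = 30  (first piece 2, then R[8]=24)
One optimal cutting: 2 + 2 + 2 + 2 + 2 → $6 + $6 + $6 + $6 + $6 = $30.

30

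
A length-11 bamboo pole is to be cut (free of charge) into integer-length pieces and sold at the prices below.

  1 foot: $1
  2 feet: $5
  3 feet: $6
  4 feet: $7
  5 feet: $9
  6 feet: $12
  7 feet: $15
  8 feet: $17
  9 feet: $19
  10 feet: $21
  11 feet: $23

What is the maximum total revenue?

Consider every possible first cut. v[k] is the best of p[i]+v[k−i] over all sellable i≤k.
v[1] = 1
v[2] = max(1+1, 5+0) = 5
v[3] = max(1+5, 5+1, 6+0) = 6
v[4] = max(1+6, 5+5, 6+1, 7+0) = 10
v[5] = max(1+10, 5+6, 6+5, 7+1, 9+0) = 11
v[6] = max(1+11, 5+10, 6+6, 7+5, 9+1, 12+0) = 15
v[7] = max(1+15, 5+11, 6+10, …, 12+1, 15+0) = 16
v[8] = max(1+16, 5+15, 6+11, …, 15+1, 17+0) = 20
v[9] = max(1+20, 5+16, 6+15, …, 17+1, 19+0) = 21
v[10] = max(1+21, 5+20, 6+16, …, 19+1, 21+0) = 25
v[11] = max(1+25, 5+21, 6+20, …, 21+1, 23+0) = 26
One optimal cutting: 2 + 2 + 2 + 2 + 2 + 1 → $5 + $5 + $5 + $5 + $5 + $1 = $26.

26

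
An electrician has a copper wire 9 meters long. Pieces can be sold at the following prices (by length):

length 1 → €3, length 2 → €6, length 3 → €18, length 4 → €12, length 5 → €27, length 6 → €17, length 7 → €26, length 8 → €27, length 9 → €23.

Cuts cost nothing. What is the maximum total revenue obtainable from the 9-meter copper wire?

Let R[k] be the best obtainable value from length k. For each k, try every first piece i and keep the best of price[i] + R[k−i].
R[1] = 3
R[2] = max(3+3, 6+0) = 6
R[3] = max(3+6, 6+3, 18+0) = 18
R[4] = max(3+18, 6+6, 18+3, 12+0) = 21
R[5] = max(3+21, 6+18, 18+6, 12+3, 27+0) = 27
R[6] = max(3+27, 6+21, 18+18, 12+6, 27+3, 17+0) = 36
R[7] = max(3+36, 6+27, 18+21, …, 17+3, 26+0) = 39
R[8] = max(3+39, 6+36, 18+27, …, 26+3, 27+0) = 45
R[9] = max(3+45, 6+39, 18+36, …, 27+3, 23+0) = 54
One optimal cutting: 3 + 3 + 3 → €18 + €18 + €18 = €54.

54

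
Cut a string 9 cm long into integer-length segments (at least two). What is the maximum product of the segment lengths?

27

Let g[k] be the best product for length k (with at least one cut). For each first piece i, the rest contributes max(k−i, g[k−i]).
g[2] = 1×max(1,0) = 1×1 = 1
g[3] = 1×max(2,1) = 1×2 = 2
g[4] = 2×max(2,1) = 2×2 = 4
g[5] = 2×max(3,2) = 2×3 = 6
g[6] = 3×max(3,2) = 3×3 = 9
g[7] = 2×max(5,6) = 2×6 = 12
g[8] = 2×max(6,9) = 2×9 = 18
g[9] = 3×max(6,9) = 3×9 = 27
One optimal split: 3 + 3 + 3; product 3×3×3 = 27.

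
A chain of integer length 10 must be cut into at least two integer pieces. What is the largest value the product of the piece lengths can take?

36

Define g[k] = max over 1≤i<k of i · max(k−i, g[k−i]); the inner max lets the remainder stay uncut if that's better.
g[2] = 1×max(1,0) = 1×1 = 1
g[3] = max(1×2, 2×1) = 2
g[4] = max(1×3, 2×2, 3×1) = 4
g[5] = max(1×4, 2×3, 3×2, 4×1) = 6
g[6] = max(1×6, 2×4, 3×3, 4×2, 5×1) = 9
g[7] = max(1×9, 2×6, 3×4, 4×3, 5×2, 6×1) = 12
g[8] = max(1×12, 2×9, 3×6, …, 6×2, 7×1) = 18
g[9] = max(1×18, 2×12, 3×9, …, 7×2, 8×1) = 27
g[10] = max(1×27, 2×18, 3×12, …, 8×2, 9×1) = 36
One optimal split: 3 + 3 + 2 + 2; product 3×3×2×2 = 36.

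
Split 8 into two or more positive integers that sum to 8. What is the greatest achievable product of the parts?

Fill m[k] for k=2..8: at each k try every first piece i and multiply by the better of (k−i) uncut or m[k−i].
m[2] = 1*max(1,0) = 1*1 = 1
m[3] = max(1*2, 2*1) = 2
m[4] = max(1*3, 2*2, 3*1) = 4
m[5] = max(1*4, 2*3, 3*2, 4*1) = 6
m[6] = max(1*6, 2*4, 3*3, 4*2, 5*1) = 9
m[7] = max(1*9, 2*6, 3*4, 4*3, 5*2, 6*1) = 12
m[8] = max(1*12, 2*9, 3*6, …, 6*2, 7*1) = 18
One optimal split: 3 + 3 + 2; product 3*3*2 = 18.

18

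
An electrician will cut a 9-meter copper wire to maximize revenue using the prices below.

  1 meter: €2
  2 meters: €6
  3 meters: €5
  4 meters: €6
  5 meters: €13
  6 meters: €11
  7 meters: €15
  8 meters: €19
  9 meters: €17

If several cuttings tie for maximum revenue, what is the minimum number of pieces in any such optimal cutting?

Build r[k] bottom-up: r[k] = max over allowed piece i of (p[i] + r[k−i]).
r[1] = 2
r[2] = max(2+2, 6+0) = 6
r[3] = max(2+6, 6+2, 5+0) = 8
r[4] = max(2+8, 6+6, 5+2, 6+0) = 12
r[5] = max(2+12, 6+8, 5+6, 6+2, 13+0) = 14
r[6] = max(2+14, 6+12, 5+8, 6+6, 13+2, 11+0) = 18
r[7] = max(2+18, 6+14, 5+12, …, 11+2, 15+0) = 20
r[8] = max(2+20, 6+18, 5+14, …, 15+2, 19+0) = 24
r[9] = max(2+24, 6+20, 5+18, …, 19+2, 17+0) = 26
Maximum revenue is €26.
Now minimize piece count subject to staying optimal: for each k, pieces[k] = 1 + min over i with p[i]+r[k−i]=r[k] of pieces[k−i].
pieces[6] = 3
pieces[7] = 4
pieces[8] = 4
pieces[9] = 5

5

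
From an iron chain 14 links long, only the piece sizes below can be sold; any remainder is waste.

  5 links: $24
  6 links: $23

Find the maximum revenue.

48

Let f[k] be the best obtainable value from length k. For each k, try every first piece i and keep the best of price[i] + f[k−i].
f[1] = 0
f[2] = 0
f[3] = 0
f[4] = 0
f[5] = 24
f[6] = 24
f[7] = 24
f[8] = 24
f[9] = 24
f[10] = 48  (first piece 5, then f[5]=24)
f[11] = 48
f[12] = 48
f[13] = 48
f[14] = 48
One optimal cutting: pieces 5 + 5 with 4 links of scrap → $48.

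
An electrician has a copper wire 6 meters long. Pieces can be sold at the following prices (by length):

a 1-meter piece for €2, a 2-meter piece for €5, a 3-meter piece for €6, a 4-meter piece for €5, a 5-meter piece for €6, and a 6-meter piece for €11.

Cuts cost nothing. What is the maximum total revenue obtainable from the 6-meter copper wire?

Consider every possible first cut. best[k] is the best of p[i]+best[k−i] over all sellable i≤k.
best[1] = 2
best[2] = 5
best[3] = 7  (first piece 1, then best[2]=5)
best[4] = 10  (first piece 2, then best[2]=5)
best[5] = 12  (first piece 1, then best[4]=10)
best[6] = 15  (first piece 2, then best[4]=10)
One optimal cutting: 2 + 2 + 2 → €5 + €5 + €5 = €15.

15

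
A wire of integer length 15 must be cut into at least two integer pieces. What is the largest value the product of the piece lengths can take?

Let m[k] be the best product for length k (with at least one cut). For each first piece i, the rest contributes max(k−i, m[k−i]).
m[2] = 1·max(1,0) = 1·1 = 1
m[3] = 1·max(2,1) = 1·2 = 2
m[4] = 2·max(2,1) = 2·2 = 4
m[5] = 2·max(3,2) = 2·3 = 6
m[6] = 3·max(3,2) = 3·3 = 9
m[7] = 2·max(5,6) = 2·6 = 12
m[8] = 2·max(6,9) = 2·9 = 18
m[9] = 3·max(6,9) = 3·9 = 27
m[10] = 2·max(8,18) = 2·18 = 36
m[11] = 2·max(9,27) = 2·27 = 54
m[12] = 3·max(9,27) = 3·27 = 81
m[13] = 2·max(11,54) = 2·54 = 108
m[14] = 2·max(12,81) = 2·81 = 162
m[15] = 3·max(12,81) = 3·81 = 243
One optimal split: 3 + 3 + 3 + 3 + 3; product 3·3·3·3·3 = 243.

243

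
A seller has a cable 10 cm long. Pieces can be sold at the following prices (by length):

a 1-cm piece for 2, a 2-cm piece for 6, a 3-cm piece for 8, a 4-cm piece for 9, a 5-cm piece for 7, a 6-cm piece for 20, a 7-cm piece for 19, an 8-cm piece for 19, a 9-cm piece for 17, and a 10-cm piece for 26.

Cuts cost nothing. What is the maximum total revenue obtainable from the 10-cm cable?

32

Build r[k] bottom-up: r[k] = max over allowed piece i of (p[i] + r[k−i]).
r[1] = 2
r[2] = max(2+2, 6+0) = 6
r[3] = max(2+6, 6+2, 8+0) = 8
r[4] = max(2+8, 6+6, 8+2, 9+0) = 12
r[5] = max(2+12, 6+8, 8+6, 9+2, 7+0) = 14
r[6] = max(2+14, 6+12, 8+8, 9+6, 7+2, 20+0) = 20
r[7] = max(2+20, 6+14, 8+12, …, 20+2, 19+0) = 22
r[8] = max(2+22, 6+20, 8+14, …, 19+2, 19+0) = 26
r[9] = max(2+26, 6+22, 8+20, …, 19+2, 17+0) = 28
r[10] = max(2+28, 6+26, 8+22, …, 17+2, 26+0) = 32
One optimal cutting: 6 + 2 + 2 → 20 + 6 + 6 = 32.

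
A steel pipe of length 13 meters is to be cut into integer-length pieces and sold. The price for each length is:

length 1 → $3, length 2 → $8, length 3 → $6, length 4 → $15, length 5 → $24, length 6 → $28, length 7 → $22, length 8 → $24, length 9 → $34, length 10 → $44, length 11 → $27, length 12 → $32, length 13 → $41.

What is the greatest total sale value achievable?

Let best[k] be the best obtainable value from length k. For each k, try every first piece i and keep the best of price[i] + best[k−i].
best[1] = 3
best[2] = max(3+3, 8+0) = 8
best[3] = max(3+8, 8+3, 6+0) = 11
best[4] = max(3+11, 8+8, 6+3, 15+0) = 16
best[5] = max(3+16, 8+11, 6+8, 15+3, 24+0) = 24
best[6] = max(3+24, 8+16, 6+11, 15+8, 24+3, 28+0) = 28
best[7] = max(3+28, 8+24, 6+16, …, 28+3, 22+0) = 32
best[8] = max(3+32, 8+28, 6+24, …, 22+3, 24+0) = 36
best[9] = max(3+36, 8+32, 6+28, …, 24+3, 34+0) = 40
best[10] = max(3+40, 8+36, 6+32, …, 34+3, 44+0) = 48
best[11] = max(3+48, 8+40, 6+36, …, 44+3, 27+0) = 52
best[12] = max(3+52, 8+48, 6+40, …, 27+3, 32+0) = 56
best[13] = max(3+56, 8+52, 6+48, …, 32+3, 41+0) = 60
One optimal cutting: 6 + 5 + 2 → $28 + $24 + $8 = $60.

60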